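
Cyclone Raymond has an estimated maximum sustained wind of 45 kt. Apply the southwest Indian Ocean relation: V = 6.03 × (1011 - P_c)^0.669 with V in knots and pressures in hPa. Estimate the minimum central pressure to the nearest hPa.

ΔP = (V / 6.03)^(1/0.669) = (45/6.03)^1.495.
45/6.03 = 7.463; 7.463^1.495 ≈ 20.17 hPa.
P_c = 1011 − 20.17 = 990.83 ≈ 991 hPa.

991 hPa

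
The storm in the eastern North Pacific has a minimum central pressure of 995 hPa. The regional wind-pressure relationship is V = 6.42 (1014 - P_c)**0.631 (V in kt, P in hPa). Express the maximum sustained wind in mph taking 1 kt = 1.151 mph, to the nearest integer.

47 mph

ΔP = 1014 − 995 = 19 hPa.
V ≈ 6.42 × 19^0.631 = 6.42 × 6.411 ≈ 41.156 kt.
41.156 × 1.151 ≈ 47.37 mph → 47 mph.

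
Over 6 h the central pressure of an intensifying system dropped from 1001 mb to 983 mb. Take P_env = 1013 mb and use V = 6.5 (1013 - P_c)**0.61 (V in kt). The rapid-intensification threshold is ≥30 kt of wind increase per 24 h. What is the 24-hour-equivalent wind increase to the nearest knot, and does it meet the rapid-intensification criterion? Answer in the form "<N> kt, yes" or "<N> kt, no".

V₁: ΔP = 12, V ≈ 6.5 × 12^0.61 ≈ 29.59 kt.
V₂: ΔP = 30, V ≈ 6.5 × 30^0.61 ≈ 51.76 kt.
ΔV over 6 h = 22.17 kt → 24 h equivalent = 22.17 × 24/6 ≈ 88.68 kt.
89 kt ≥ 30 kt ⇒ rapid intensification.

89 kt, yes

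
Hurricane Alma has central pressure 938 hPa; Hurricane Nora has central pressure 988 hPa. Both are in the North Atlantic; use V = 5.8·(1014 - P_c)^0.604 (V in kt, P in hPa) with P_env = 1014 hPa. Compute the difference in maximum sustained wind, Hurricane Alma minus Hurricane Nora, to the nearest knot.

38 kt

Hurricane Alma: ΔP = 76; V ≈ 5.8 × 76^0.604 ≈ 79.33 kt.
Hurricane Nora: ΔP = 26; V ≈ 5.8 × 26^0.604 ≈ 41.50 kt.
Difference ≈ 79.33 − 41.50 = 37.83 → 38 kt.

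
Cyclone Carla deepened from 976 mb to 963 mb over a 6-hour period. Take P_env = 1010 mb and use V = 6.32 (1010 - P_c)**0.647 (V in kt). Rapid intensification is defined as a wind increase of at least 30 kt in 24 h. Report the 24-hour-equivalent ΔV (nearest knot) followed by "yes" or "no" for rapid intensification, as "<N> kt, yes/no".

V₁: ΔP = 34, V ≈ 6.32 × 34^0.647 ≈ 61.88 kt.
V₂: ΔP = 47, V ≈ 6.32 × 47^0.647 ≈ 76.31 kt.
ΔV over 6 h = 14.43 kt → 24 h equivalent = 14.43 × 24/6 ≈ 57.72 kt.
58 kt ≥ 30 kt ⇒ rapid intensification.

58 kt, yes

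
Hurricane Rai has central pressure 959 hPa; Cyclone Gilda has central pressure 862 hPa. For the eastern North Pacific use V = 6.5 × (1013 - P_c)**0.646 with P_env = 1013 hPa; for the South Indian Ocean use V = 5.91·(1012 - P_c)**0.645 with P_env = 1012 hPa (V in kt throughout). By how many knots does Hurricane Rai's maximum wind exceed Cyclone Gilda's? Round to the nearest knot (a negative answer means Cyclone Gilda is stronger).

-64 kt

Hurricane Rai: ΔP = 54; V ≈ 6.5 × 54^0.646 ≈ 85.51 kt.
Cyclone Gilda: ΔP = 150; V ≈ 5.91 × 150^0.645 ≈ 149.68 kt.
Difference ≈ 85.51 − 149.68 = -64.17 → -64 kt.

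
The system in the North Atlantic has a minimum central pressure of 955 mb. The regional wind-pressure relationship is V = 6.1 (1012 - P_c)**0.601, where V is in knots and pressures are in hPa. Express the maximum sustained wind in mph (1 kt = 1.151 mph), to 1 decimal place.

ΔP = 1012 − 955 = 57 mb.
V ≈ 6.1 × 57^0.601 = 6.1 × 11.357 ≈ 69.280 kt.
69.280 × 1.151 ≈ 79.74 mph → 79.7 mph.

79.7 mph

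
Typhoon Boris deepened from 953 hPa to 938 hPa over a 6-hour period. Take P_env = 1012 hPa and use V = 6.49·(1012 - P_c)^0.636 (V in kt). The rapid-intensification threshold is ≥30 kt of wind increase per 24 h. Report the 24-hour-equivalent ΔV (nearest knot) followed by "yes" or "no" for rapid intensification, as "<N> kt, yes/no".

V₁: ΔP = 59, V ≈ 6.49 × 59^0.636 ≈ 86.80 kt.
V₂: ΔP = 74, V ≈ 6.49 × 74^0.636 ≈ 100.25 kt.
ΔV over 6 h = 13.45 kt → 24 h equivalent = 13.45 × 24/6 ≈ 53.80 kt.
54 kt ≥ 30 kt ⇒ rapid intensification.

54 kt, yes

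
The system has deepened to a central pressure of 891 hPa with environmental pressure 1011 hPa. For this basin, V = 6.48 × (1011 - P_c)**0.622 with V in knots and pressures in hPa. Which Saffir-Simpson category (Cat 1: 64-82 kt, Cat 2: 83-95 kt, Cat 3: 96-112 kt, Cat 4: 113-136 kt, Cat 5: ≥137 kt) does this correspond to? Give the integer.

ΔP = 1011 − 891 = 120 hPa.
V ≈ 6.48 × 120^0.622 = 6.48 × 19.64 ≈ 127 kt.
127 kt falls in the Category 4 band.

4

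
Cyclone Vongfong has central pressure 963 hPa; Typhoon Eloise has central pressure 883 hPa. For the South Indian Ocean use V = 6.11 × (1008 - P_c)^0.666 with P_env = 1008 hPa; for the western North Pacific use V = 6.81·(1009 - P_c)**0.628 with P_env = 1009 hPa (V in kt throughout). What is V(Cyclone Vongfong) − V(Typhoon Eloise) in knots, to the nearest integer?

Cyclone Vongfong: ΔP = 45; V ≈ 6.11 × 45^0.666 ≈ 77.10 kt.
Typhoon Eloise: ΔP = 126; V ≈ 6.81 × 126^0.628 ≈ 141.96 kt.
Difference ≈ 77.10 − 141.96 = -64.86 → -65 kt.

-65 kt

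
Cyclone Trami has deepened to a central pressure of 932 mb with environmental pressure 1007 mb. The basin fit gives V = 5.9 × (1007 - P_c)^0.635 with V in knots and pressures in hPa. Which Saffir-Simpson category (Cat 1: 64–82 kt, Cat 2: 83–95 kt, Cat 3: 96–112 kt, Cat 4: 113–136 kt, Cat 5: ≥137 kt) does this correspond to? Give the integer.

2

ΔP = 1007 − 932 = 75 mb.
V ≈ 5.9 × 75^0.635 = 5.9 × 15.51 ≈ 92 kt.
92 kt falls in the Category 2 band.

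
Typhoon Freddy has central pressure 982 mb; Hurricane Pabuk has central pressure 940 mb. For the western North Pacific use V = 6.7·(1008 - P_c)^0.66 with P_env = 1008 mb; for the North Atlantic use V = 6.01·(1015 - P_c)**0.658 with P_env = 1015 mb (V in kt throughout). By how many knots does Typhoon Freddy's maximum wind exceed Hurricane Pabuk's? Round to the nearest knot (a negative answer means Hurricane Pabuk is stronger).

Typhoon Freddy: ΔP = 26; V ≈ 6.7 × 26^0.66 ≈ 57.54 kt.
Hurricane Pabuk: ΔP = 75; V ≈ 6.01 × 75^0.658 ≈ 102.96 kt.
Difference ≈ 57.54 − 102.96 = -45.42 → -45 kt.

-45 kt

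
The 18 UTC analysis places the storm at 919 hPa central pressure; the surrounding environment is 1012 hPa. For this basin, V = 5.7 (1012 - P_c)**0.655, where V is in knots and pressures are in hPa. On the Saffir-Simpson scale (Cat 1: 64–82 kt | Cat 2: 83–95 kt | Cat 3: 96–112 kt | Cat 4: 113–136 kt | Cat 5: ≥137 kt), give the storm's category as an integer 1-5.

ΔP = 1012 − 919 = 93 hPa.
V ≈ 5.7 × 93^0.655 = 5.7 × 19.47 ≈ 111 kt.
111 kt falls in the Category 3 band.

3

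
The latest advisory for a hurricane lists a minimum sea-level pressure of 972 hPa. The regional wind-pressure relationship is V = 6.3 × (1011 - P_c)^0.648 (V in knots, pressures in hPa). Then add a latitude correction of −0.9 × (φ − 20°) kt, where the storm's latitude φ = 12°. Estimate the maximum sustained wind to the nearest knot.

ΔP = 1011 − 972 = 39 hPa.
39^0.648 ≈ 10.740.
V ≈ 6.3 × 10.740 ≈ 67.7 kt.
Latitude correction: −0.9 × (12 − 20) = 7.2 kt.
Corrected V ≈ 74.9 kt → 75 kt.

75 kt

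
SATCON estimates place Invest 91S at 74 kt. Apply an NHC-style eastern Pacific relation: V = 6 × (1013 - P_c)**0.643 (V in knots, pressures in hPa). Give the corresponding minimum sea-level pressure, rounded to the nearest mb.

ΔP = (V / 6)^(1/0.643) = (74/6)^1.555.
74/6 = 12.333; 12.333^1.555 ≈ 49.76 mb.
P_c = 1013 − 49.76 = 963.24 ≈ 963 mb.

963 mb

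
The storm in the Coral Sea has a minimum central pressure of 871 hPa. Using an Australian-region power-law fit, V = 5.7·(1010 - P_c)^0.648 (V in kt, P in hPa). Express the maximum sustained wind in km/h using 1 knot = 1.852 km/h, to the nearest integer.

258 km/h

ΔP = 1010 − 871 = 139 hPa.
V ≈ 5.7 × 139^0.648 = 5.7 × 24.472 ≈ 139.492 kt.
139.492 × 1.852 ≈ 258.34 km/h → 258 km/h.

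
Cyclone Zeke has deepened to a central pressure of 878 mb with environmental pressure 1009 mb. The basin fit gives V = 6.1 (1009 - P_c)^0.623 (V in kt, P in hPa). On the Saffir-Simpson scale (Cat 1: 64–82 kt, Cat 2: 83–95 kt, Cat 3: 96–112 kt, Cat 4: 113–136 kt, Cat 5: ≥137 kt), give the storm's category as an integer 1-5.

ΔP = 1009 − 878 = 131 mb.
V ≈ 6.1 × 131^0.623 = 6.1 × 20.85 ≈ 127 kt.
127 kt falls in the Category 4 band.

4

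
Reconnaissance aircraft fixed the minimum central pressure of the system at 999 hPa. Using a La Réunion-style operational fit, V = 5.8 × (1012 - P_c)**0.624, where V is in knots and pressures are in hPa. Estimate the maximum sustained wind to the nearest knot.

ΔP = 1012 − 999 = 13 hPa.
13^0.624 ≈ 4.956.
V ≈ 5.8 × 4.956 ≈ 28.7 kt.

29 kt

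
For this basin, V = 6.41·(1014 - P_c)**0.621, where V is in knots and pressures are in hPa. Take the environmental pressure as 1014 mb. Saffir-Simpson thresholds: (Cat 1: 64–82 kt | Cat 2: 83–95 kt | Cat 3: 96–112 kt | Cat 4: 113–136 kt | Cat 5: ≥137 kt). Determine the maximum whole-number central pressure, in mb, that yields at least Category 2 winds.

Category 2 begins at V = 83 kt.
Required ΔP = (83/6.41)^(1/0.621) = 12.949^1.610 ≈ 61.80 mb.
P_c ≤ 1014 − 61.80 = 952.20, so the highest integer P_c is 952 mb.

952 mb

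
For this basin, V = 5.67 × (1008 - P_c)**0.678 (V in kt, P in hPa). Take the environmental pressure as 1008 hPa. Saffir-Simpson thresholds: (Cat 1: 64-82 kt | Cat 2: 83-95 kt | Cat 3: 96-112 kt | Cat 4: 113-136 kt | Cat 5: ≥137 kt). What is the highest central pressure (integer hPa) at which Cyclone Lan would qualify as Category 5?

898 hPa

Category 5 begins at V = 137 kt.
Required ΔP = (137/5.67)^(1/0.678) = 24.162^1.475 ≈ 109.65 hPa.
P_c ≤ 1008 − 109.65 = 898.35, so the highest integer P_c is 898 hPa.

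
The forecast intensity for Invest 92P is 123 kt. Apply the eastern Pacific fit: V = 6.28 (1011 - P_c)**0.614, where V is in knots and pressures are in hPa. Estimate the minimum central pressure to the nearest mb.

884 mb

ΔP = (V / 6.28)^(1/0.614) = (123/6.28)^1.629.
123/6.28 = 19.586; 19.586^1.629 ≈ 127.10 mb.
P_c = 1011 − 127.10 = 883.90 ≈ 884 mb.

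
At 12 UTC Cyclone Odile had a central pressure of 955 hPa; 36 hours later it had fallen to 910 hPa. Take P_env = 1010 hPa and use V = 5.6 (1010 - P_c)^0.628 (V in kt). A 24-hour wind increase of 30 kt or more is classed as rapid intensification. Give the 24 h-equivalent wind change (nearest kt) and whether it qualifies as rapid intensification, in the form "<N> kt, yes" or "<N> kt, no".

21 kt, no

V₁: ΔP = 55, V ≈ 5.6 × 55^0.628 ≈ 69.36 kt.
V₂: ΔP = 100, V ≈ 5.6 × 100^0.628 ≈ 100.97 kt.
ΔV over 36 h = 31.61 kt → 24 h equivalent = 31.61 × 24/36 ≈ 21.07 kt.
21 kt < 30 kt ⇒ not rapid intensification.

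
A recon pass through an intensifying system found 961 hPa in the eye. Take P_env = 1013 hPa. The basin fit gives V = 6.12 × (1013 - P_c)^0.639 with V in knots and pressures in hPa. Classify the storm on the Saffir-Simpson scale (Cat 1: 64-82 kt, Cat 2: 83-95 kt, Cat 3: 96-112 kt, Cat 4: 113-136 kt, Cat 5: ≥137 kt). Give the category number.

1

ΔP = 1013 − 961 = 52 hPa.
V ≈ 6.12 × 52^0.639 = 6.12 × 12.49 ≈ 76 kt.
76 kt falls in the Category 1 band.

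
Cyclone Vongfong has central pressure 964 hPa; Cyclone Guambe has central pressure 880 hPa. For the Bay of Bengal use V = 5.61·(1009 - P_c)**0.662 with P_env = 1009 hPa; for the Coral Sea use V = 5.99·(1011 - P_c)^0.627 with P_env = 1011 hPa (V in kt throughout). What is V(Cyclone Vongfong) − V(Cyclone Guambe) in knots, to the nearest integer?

-58 kt

Cyclone Vongfong: ΔP = 45; V ≈ 5.61 × 45^0.662 ≈ 69.73 kt.
Cyclone Guambe: ΔP = 131; V ≈ 5.99 × 131^0.627 ≈ 127.34 kt.
Difference ≈ 69.73 − 127.34 = -57.61 → -58 kt.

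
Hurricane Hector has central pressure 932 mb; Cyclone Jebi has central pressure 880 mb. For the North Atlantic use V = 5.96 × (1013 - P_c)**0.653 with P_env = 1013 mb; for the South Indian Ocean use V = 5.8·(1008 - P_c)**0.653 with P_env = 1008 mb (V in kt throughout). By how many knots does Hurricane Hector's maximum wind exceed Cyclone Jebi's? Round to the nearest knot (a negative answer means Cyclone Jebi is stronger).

Hurricane Hector: ΔP = 81; V ≈ 5.96 × 81^0.653 ≈ 105.07 kt.
Cyclone Jebi: ΔP = 128; V ≈ 5.8 × 128^0.653 ≈ 137.86 kt.
Difference ≈ 105.07 − 137.86 = -32.79 → -33 kt.

-33 kt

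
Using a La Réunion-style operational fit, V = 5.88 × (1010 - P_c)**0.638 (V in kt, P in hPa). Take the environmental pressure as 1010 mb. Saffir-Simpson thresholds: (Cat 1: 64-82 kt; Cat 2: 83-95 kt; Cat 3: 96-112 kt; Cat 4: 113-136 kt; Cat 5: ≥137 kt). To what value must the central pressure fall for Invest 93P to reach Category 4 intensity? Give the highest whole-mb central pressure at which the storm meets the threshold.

907 mb

Category 4 begins at V = 113 kt.
Required ΔP = (113/5.88)^(1/0.638) = 19.218^1.567 ≈ 102.82 mb.
P_c ≤ 1010 − 102.82 = 907.18, so the highest integer P_c is 907 mb.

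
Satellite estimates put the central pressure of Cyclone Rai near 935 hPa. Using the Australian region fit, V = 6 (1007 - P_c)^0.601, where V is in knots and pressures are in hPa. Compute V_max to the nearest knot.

ΔP = 1007 − 935 = 72 hPa.
72^0.601 ≈ 13.069.
V ≈ 6 × 13.069 ≈ 78.4 kt.

78 kt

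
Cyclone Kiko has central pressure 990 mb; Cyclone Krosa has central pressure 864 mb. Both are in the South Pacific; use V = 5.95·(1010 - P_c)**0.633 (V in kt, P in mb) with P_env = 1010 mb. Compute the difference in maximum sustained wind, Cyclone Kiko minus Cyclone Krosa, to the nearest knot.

-100 kt

Cyclone Kiko: ΔP = 20; V ≈ 5.95 × 20^0.633 ≈ 39.63 kt.
Cyclone Krosa: ΔP = 146; V ≈ 5.95 × 146^0.633 ≈ 139.49 kt.
Difference ≈ 39.63 − 139.49 = -99.86 → -100 kt.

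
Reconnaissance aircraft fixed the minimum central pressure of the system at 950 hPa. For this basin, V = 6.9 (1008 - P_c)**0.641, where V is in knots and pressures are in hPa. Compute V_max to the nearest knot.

93 kt

ΔP = 1008 − 950 = 58 hPa.
58^0.641 ≈ 13.501.
V ≈ 6.9 × 13.501 ≈ 93.2 kt.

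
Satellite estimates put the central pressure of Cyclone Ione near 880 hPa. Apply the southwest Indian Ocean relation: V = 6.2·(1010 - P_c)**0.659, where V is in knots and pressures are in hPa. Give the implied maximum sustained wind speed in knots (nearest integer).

ΔP = 1010 − 880 = 130 hPa.
130^0.659 ≈ 24.722.
V ≈ 6.2 × 24.722 ≈ 153.3 kt.

153 kt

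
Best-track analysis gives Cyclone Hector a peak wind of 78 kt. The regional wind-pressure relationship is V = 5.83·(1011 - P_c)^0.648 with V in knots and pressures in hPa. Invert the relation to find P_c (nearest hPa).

ΔP = (V / 5.83)^(1/0.648) = (78/5.83)^1.543.
78/5.83 = 13.379; 13.379^1.543 ≈ 54.74 hPa.
P_c = 1011 − 54.74 = 956.26 ≈ 956 hPa.

956 hPa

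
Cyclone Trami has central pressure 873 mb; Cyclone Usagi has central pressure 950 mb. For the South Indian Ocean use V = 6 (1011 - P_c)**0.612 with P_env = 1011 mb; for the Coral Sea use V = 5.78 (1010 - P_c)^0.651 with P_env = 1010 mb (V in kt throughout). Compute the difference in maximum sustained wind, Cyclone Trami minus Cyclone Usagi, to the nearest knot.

Cyclone Trami: ΔP = 138; V ≈ 6 × 138^0.612 ≈ 122.39 kt.
Cyclone Usagi: ΔP = 60; V ≈ 5.78 × 60^0.651 ≈ 83.08 kt.
Difference ≈ 122.39 − 83.08 = 39.31 → 39 kt.

39 kt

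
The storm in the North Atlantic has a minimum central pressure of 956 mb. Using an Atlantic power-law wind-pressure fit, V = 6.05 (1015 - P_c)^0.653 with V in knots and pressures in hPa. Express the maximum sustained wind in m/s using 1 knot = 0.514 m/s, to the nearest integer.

ΔP = 1015 − 956 = 59 mb.
V ≈ 6.05 × 59^0.653 = 6.05 × 14.334 ≈ 86.720 kt.
86.720 × 0.514 ≈ 44.57 m/s → 45 m/s.

45 m/s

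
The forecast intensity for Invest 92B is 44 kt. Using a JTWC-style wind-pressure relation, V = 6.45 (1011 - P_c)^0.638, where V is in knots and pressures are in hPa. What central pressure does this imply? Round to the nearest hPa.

991 hPa

ΔP = (V / 6.45)^(1/0.638) = (44/6.45)^1.567.
44/6.45 = 6.822; 6.822^1.567 ≈ 20.28 hPa.
P_c = 1011 − 20.28 = 990.72 ≈ 991 hPa.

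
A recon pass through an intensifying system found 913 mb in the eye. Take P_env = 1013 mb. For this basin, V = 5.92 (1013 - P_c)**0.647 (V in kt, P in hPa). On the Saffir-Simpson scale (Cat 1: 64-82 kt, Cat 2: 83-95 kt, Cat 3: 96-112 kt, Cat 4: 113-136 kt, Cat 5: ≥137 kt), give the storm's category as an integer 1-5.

ΔP = 1013 − 913 = 100 mb.
V ≈ 5.92 × 100^0.647 = 5.92 × 19.68 ≈ 116 kt.
116 kt falls in the Category 4 band.

4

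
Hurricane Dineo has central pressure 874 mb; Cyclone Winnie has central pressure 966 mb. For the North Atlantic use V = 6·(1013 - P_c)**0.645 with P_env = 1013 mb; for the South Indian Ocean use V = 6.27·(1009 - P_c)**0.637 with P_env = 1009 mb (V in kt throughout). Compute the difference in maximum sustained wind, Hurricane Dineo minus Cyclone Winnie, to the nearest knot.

Hurricane Dineo: ΔP = 139; V ≈ 6 × 139^0.645 ≈ 144.68 kt.
Cyclone Winnie: ΔP = 43; V ≈ 6.27 × 43^0.637 ≈ 68.83 kt.
Difference ≈ 144.68 − 68.83 = 75.85 → 76 kt.

76 kt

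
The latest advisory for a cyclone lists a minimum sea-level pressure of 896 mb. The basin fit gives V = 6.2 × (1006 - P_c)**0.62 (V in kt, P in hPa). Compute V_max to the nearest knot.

114 kt

ΔP = 1006 − 896 = 110 mb.
110^0.62 ≈ 18.436.
V ≈ 6.2 × 18.436 ≈ 114.3 kt.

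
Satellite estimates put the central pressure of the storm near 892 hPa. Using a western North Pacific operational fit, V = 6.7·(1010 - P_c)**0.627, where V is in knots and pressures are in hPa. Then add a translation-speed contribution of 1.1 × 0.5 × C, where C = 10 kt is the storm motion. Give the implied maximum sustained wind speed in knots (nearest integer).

139 kt

ΔP = 1010 − 892 = 118 hPa.
118^0.627 ≈ 19.910.
V ≈ 6.7 × 19.910 ≈ 133.4 kt.
Translation term: 1.1 × 0.5 × 10 = 5.5 kt.
Corrected V ≈ 138.9 kt → 139 kt.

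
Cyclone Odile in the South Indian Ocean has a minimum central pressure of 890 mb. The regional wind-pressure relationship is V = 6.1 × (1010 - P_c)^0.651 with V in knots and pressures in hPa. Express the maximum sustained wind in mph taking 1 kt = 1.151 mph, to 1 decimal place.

158.5 mph

ΔP = 1010 − 890 = 120 mb.
V ≈ 6.1 × 120^0.651 = 6.1 × 22.571 ≈ 137.682 kt.
137.682 × 1.151 ≈ 158.47 mph → 158.5 mph.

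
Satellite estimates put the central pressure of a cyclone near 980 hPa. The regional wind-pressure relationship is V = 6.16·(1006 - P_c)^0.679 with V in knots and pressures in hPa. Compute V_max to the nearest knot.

ΔP = 1006 − 980 = 26 hPa.
26^0.679 ≈ 9.136.
V ≈ 6.16 × 9.136 ≈ 56.3 kt.

56 kt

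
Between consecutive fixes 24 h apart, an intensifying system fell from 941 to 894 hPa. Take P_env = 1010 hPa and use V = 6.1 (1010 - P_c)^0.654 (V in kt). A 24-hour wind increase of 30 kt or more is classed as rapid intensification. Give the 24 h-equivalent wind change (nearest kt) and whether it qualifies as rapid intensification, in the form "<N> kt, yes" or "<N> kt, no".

39 kt, yes

V₁: ΔP = 69, V ≈ 6.1 × 69^0.654 ≈ 97.26 kt.
V₂: ΔP = 116, V ≈ 6.1 × 116^0.654 ≈ 136.61 kt.
ΔV over 24 h = 39.35 kt → 24 h equivalent = 39.35 × 24/24 ≈ 39.35 kt.
39 kt ≥ 30 kt ⇒ rapid intensification.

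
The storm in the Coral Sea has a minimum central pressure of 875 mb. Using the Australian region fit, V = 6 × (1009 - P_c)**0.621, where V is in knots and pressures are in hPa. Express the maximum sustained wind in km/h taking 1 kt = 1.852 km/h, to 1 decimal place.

ΔP = 1009 − 875 = 134 mb.
V ≈ 6 × 134^0.621 = 6 × 20.938 ≈ 125.627 kt.
125.627 × 1.852 ≈ 232.66 km/h → 232.7 km/h.

232.7 km/h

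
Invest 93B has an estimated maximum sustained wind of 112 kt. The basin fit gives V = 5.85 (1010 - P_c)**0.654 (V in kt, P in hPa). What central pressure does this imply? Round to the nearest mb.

919 mb

ΔP = (V / 5.85)^(1/0.654) = (112/5.85)^1.529.
112/5.85 = 19.145; 19.145^1.529 ≈ 91.27 mb.
P_c = 1010 − 91.27 = 918.73 ≈ 919 mb.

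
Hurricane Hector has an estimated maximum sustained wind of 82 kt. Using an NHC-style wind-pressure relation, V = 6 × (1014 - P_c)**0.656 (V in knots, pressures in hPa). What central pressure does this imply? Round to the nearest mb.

960 mb

ΔP = (V / 6)^(1/0.656) = (82/6)^1.524.
82/6 = 13.667; 13.667^1.524 ≈ 53.85 mb.
P_c = 1014 − 53.85 = 960.15 ≈ 960 mb.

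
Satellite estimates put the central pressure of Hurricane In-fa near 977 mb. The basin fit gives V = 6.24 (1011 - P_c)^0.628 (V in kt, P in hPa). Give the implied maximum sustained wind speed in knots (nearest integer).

57 kt

ΔP = 1011 − 977 = 34 mb.
34^0.628 ≈ 9.157.
V ≈ 6.24 × 9.157 ≈ 57.1 kt.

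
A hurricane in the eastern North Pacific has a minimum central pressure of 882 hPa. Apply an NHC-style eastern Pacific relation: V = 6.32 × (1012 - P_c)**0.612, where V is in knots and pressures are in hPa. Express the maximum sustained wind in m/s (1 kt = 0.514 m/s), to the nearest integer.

ΔP = 1012 − 882 = 130 hPa.
V ≈ 6.32 × 130^0.612 = 6.32 × 19.667 ≈ 124.294 kt.
124.294 × 0.514 ≈ 63.89 m/s → 64 m/s.

64 m/s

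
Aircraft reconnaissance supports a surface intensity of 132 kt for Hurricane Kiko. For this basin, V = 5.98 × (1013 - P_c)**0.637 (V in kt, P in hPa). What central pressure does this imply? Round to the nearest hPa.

884 hPa

ΔP = (V / 5.98)^(1/0.637) = (132/5.98)^1.570.
132/5.98 = 22.074; 22.074^1.570 ≈ 128.73 hPa.
P_c = 1013 − 128.73 = 884.27 ≈ 884 hPa.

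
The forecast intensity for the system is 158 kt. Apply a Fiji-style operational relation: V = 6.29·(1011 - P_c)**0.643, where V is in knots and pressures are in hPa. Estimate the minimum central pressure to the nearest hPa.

861 hPa

ΔP = (V / 6.29)^(1/0.643) = (158/6.29)^1.555.
158/6.29 = 25.119; 25.119^1.555 ≈ 150.42 hPa.
P_c = 1011 − 150.42 = 860.58 ≈ 861 hPa.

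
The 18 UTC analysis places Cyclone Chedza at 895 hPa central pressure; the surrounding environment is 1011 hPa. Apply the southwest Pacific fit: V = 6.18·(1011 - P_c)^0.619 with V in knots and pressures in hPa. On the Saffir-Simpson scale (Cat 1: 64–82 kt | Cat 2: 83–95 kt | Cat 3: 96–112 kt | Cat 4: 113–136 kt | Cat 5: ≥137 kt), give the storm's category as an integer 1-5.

4

ΔP = 1011 − 895 = 116 hPa.
V ≈ 6.18 × 116^0.619 = 6.18 × 18.96 ≈ 117 kt.
117 kt falls in the Category 4 band.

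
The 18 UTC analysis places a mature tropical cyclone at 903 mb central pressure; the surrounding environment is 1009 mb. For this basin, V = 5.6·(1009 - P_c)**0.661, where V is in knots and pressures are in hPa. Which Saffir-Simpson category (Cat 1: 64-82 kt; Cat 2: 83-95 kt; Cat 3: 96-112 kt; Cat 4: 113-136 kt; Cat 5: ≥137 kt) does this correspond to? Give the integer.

4

ΔP = 1009 − 903 = 106 mb.
V ≈ 5.6 × 106^0.661 = 5.6 × 21.81 ≈ 122 kt.
122 kt falls in the Category 4 band.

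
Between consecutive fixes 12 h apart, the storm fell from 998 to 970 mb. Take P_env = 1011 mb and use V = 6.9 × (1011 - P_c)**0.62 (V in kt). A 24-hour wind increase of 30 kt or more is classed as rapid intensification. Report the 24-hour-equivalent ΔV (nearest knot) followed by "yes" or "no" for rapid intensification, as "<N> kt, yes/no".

V₁: ΔP = 13, V ≈ 6.9 × 13^0.62 ≈ 33.84 kt.
V₂: ΔP = 41, V ≈ 6.9 × 41^0.62 ≈ 68.99 kt.
ΔV over 12 h = 35.15 kt → 24 h equivalent = 35.15 × 24/12 ≈ 70.30 kt.
70 kt ≥ 30 kt ⇒ rapid intensification.

70 kt, yes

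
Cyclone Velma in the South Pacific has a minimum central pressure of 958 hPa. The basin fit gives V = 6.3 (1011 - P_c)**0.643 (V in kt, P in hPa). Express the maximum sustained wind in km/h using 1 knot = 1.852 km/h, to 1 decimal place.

ΔP = 1011 − 958 = 53 hPa.
V ≈ 6.3 × 53^0.643 = 6.3 × 12.844 ≈ 80.919 kt.
80.919 × 1.852 ≈ 149.86 km/h → 149.9 km/h.

149.9 km/h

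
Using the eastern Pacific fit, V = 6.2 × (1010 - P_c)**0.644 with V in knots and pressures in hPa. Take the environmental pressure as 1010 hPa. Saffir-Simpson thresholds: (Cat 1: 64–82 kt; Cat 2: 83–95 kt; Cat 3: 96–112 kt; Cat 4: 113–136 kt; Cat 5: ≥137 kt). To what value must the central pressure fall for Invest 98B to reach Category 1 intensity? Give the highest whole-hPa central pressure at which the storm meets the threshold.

972 hPa

Category 1 begins at V = 64 kt.
Required ΔP = (64/6.2)^(1/0.644) = 10.323^1.553 ≈ 37.52 hPa.
P_c ≤ 1010 − 37.52 = 972.48, so the highest integer P_c is 972 hPa.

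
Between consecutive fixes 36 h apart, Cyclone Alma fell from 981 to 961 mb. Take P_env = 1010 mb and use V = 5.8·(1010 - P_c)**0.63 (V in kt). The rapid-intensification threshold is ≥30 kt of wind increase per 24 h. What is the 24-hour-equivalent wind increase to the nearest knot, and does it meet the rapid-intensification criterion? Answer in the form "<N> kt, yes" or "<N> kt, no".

13 kt, no

V₁: ΔP = 29, V ≈ 5.8 × 29^0.63 ≈ 48.39 kt.
V₂: ΔP = 49, V ≈ 5.8 × 49^0.63 ≈ 67.34 kt.
ΔV over 36 h = 18.95 kt → 24 h equivalent = 18.95 × 24/36 ≈ 12.63 kt.
13 kt < 30 kt ⇒ not rapid intensification.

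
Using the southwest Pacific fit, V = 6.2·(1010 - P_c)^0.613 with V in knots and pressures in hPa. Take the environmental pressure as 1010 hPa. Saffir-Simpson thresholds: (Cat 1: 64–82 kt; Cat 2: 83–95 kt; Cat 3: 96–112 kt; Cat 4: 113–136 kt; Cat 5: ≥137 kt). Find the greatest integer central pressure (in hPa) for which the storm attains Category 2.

941 hPa

Category 2 begins at V = 83 kt.
Required ΔP = (83/6.2)^(1/0.613) = 13.387^1.631 ≈ 68.86 hPa.
P_c ≤ 1010 − 68.86 = 941.14, so the highest integer P_c is 941 hPa.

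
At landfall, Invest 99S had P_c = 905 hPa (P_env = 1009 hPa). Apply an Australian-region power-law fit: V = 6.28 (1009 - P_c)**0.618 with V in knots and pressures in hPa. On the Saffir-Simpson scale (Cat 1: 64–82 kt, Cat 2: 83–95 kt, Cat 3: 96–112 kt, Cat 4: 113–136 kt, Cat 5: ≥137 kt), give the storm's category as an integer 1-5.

ΔP = 1009 − 905 = 104 hPa.
V ≈ 6.28 × 104^0.618 = 6.28 × 17.64 ≈ 111 kt.
111 kt falls in the Category 3 band.

3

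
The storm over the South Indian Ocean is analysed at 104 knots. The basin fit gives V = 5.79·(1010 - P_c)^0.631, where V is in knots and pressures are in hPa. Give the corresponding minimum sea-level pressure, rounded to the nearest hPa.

ΔP = (V / 5.79)^(1/0.631) = (104/5.79)^1.585.
104/5.79 = 17.962; 17.962^1.585 ≈ 97.25 hPa.
P_c = 1010 − 97.25 = 912.75 ≈ 913 hPa.

913 hPa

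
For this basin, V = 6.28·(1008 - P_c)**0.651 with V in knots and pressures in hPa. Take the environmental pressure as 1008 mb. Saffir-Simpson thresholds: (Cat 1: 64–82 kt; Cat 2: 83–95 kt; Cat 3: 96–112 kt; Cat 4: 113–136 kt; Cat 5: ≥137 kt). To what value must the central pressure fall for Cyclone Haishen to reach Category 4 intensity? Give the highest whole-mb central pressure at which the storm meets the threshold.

923 mb

Category 4 begins at V = 113 kt.
Required ΔP = (113/6.28)^(1/0.651) = 17.994^1.536 ≈ 84.72 mb.
P_c ≤ 1008 − 84.72 = 923.28, so the highest integer P_c is 923 mb.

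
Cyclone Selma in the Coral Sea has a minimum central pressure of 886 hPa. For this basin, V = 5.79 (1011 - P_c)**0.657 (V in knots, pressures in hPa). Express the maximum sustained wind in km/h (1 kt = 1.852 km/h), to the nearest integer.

256 km/h

ΔP = 1011 − 886 = 125 hPa.
V ≈ 5.79 × 125^0.657 = 5.79 × 23.860 ≈ 138.149 kt.
138.149 × 1.852 ≈ 255.85 km/h → 256 km/h.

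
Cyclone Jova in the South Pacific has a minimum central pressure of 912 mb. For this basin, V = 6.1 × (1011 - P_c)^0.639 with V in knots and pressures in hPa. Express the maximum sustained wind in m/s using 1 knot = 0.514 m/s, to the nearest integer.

59 m/s

ΔP = 1011 − 912 = 99 mb.
V ≈ 6.1 × 99^0.639 = 6.1 × 18.846 ≈ 114.958 kt.
114.958 × 0.514 ≈ 59.09 m/s → 59 m/s.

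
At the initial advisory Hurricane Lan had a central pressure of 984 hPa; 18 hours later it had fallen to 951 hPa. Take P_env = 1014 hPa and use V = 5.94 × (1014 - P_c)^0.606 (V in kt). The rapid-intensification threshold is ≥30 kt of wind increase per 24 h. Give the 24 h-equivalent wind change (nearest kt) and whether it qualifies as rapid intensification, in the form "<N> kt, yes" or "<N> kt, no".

V₁: ΔP = 30, V ≈ 5.94 × 30^0.606 ≈ 46.66 kt.
V₂: ΔP = 63, V ≈ 5.94 × 63^0.606 ≈ 73.15 kt.
ΔV over 18 h = 26.49 kt → 24 h equivalent = 26.49 × 24/18 ≈ 35.32 kt.
35 kt ≥ 30 kt ⇒ rapid intensification.

35 kt, yes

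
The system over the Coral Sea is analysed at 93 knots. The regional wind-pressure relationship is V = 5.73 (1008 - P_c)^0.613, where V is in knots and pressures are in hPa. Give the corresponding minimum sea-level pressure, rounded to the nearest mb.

ΔP = (V / 5.73)^(1/0.613) = (93/5.73)^1.631.
93/5.73 = 16.230; 16.230^1.631 ≈ 94.28 mb.
P_c = 1008 − 94.28 = 913.72 ≈ 914 mb.

914 mb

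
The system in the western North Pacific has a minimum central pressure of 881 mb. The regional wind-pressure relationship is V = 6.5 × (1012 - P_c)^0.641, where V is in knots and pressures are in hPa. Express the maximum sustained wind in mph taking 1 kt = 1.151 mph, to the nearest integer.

170 mph

ΔP = 1012 − 881 = 131 mb.
V ≈ 6.5 × 131^0.641 = 6.5 × 22.760 ≈ 147.940 kt.
147.940 × 1.151 ≈ 170.28 mph → 170 mph.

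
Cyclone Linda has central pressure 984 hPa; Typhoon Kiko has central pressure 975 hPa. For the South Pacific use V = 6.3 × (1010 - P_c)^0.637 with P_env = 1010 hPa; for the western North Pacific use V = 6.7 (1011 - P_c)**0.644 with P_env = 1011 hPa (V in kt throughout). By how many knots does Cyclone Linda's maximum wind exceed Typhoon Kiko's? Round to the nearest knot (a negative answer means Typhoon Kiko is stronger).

Cyclone Linda: ΔP = 26; V ≈ 6.3 × 26^0.637 ≈ 50.20 kt.
Typhoon Kiko: ΔP = 36; V ≈ 6.7 × 36^0.644 ≈ 67.35 kt.
Difference ≈ 50.20 − 67.35 = -17.15 → -17 kt.

-17 kt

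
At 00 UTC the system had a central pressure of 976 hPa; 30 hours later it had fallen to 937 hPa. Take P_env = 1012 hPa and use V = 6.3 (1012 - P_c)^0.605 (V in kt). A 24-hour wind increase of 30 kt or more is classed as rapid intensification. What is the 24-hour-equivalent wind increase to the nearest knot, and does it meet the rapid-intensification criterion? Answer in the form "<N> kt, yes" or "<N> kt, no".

25 kt, no

V₁: ΔP = 36, V ≈ 6.3 × 36^0.605 ≈ 55.07 kt.
V₂: ΔP = 75, V ≈ 6.3 × 75^0.605 ≈ 85.85 kt.
ΔV over 30 h = 30.78 kt → 24 h equivalent = 30.78 × 24/30 ≈ 24.62 kt.
25 kt < 30 kt ⇒ not rapid intensification.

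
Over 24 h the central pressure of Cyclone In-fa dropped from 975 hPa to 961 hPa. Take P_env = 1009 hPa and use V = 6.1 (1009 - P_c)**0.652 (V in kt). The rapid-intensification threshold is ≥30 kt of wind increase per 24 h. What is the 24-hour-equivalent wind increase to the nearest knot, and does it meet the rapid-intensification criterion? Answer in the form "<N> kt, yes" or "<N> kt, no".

15 kt, no

V₁: ΔP = 34, V ≈ 6.1 × 34^0.652 ≈ 60.79 kt.
V₂: ΔP = 48, V ≈ 6.1 × 48^0.652 ≈ 76.12 kt.
ΔV over 24 h = 15.33 kt → 24 h equivalent = 15.33 × 24/24 ≈ 15.33 kt.
15 kt < 30 kt ⇒ not rapid intensification.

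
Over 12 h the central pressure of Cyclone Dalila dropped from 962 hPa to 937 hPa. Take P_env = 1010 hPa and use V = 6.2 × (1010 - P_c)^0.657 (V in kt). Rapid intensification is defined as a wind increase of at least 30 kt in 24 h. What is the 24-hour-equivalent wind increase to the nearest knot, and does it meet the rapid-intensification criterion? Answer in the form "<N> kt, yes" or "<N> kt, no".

V₁: ΔP = 48, V ≈ 6.2 × 48^0.657 ≈ 78.88 kt.
V₂: ΔP = 73, V ≈ 6.2 × 73^0.657 ≈ 103.90 kt.
ΔV over 12 h = 25.02 kt → 24 h equivalent = 25.02 × 24/12 ≈ 50.04 kt.
50 kt ≥ 30 kt ⇒ rapid intensification.

50 kt, yes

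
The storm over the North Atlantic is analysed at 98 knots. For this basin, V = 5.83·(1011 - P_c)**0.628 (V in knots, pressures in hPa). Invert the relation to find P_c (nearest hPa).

922 hPa

ΔP = (V / 5.83)^(1/0.628) = (98/5.83)^1.592.
98/5.83 = 16.810; 16.810^1.592 ≈ 89.44 hPa.
P_c = 1011 − 89.44 = 921.56 ≈ 922 hPa.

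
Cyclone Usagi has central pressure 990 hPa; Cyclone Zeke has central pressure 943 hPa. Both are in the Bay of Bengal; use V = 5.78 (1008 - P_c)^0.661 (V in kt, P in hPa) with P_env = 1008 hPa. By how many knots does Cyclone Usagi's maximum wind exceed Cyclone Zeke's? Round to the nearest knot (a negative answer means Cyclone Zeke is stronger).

-52 kt

Cyclone Usagi: ΔP = 18; V ≈ 5.78 × 18^0.661 ≈ 39.05 kt.
Cyclone Zeke: ΔP = 65; V ≈ 5.78 × 65^0.661 ≈ 91.26 kt.
Difference ≈ 39.05 − 91.26 = -52.21 → -52 kt.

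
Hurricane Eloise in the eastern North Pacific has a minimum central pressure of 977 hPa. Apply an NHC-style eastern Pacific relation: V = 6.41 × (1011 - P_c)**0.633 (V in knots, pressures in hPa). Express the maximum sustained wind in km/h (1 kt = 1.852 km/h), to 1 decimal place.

110.6 km/h

ΔP = 1011 − 977 = 34 hPa.
V ≈ 6.41 × 34^0.633 = 6.41 × 9.320 ≈ 59.743 kt.
59.743 × 1.852 ≈ 110.64 km/h → 110.6 km/h.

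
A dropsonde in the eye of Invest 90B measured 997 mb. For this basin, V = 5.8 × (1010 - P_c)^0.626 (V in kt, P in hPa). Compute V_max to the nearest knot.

29 kt

ΔP = 1010 − 997 = 13 mb.
13^0.626 ≈ 4.981.
V ≈ 5.8 × 4.981 ≈ 28.9 kt.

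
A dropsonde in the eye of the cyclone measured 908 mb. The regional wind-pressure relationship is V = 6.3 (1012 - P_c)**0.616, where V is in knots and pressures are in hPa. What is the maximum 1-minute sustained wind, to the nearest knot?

110 kt

ΔP = 1012 − 908 = 104 mb.
104^0.616 ≈ 17.478.
V ≈ 6.3 × 17.478 ≈ 110.1 kt.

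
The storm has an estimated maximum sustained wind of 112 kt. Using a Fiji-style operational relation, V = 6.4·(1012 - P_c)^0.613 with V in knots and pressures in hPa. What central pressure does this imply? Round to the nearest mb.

ΔP = (V / 6.4)^(1/0.613) = (112/6.4)^1.631.
112/6.4 = 17.500; 17.500^1.631 ≈ 106.61 mb.
P_c = 1012 − 106.61 = 905.39 ≈ 905 mb.

905 mb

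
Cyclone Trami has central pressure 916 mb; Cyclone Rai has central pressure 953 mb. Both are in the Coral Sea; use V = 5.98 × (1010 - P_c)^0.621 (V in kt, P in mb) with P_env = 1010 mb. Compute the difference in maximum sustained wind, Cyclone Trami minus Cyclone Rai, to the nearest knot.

Cyclone Trami: ΔP = 94; V ≈ 5.98 × 94^0.621 ≈ 100.46 kt.
Cyclone Rai: ΔP = 57; V ≈ 5.98 × 57^0.621 ≈ 73.64 kt.
Difference ≈ 100.46 − 73.64 = 26.82 → 27 kt.

27 kt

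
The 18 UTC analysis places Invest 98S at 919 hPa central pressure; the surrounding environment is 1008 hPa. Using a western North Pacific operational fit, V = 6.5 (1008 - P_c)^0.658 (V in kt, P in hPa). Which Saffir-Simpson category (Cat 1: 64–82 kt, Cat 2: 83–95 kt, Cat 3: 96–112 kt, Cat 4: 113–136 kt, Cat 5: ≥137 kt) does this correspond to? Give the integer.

4

ΔP = 1008 − 919 = 89 hPa.
V ≈ 6.5 × 89^0.658 = 6.5 × 19.17 ≈ 125 kt.
125 kt falls in the Category 4 band.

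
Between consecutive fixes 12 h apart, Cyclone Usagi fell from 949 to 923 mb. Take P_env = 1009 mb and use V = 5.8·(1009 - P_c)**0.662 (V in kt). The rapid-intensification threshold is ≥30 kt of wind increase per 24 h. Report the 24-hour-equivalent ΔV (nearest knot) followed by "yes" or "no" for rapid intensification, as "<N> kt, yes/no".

V₁: ΔP = 60, V ≈ 5.8 × 60^0.662 ≈ 87.21 kt.
V₂: ΔP = 86, V ≈ 5.8 × 86^0.662 ≈ 110.68 kt.
ΔV over 12 h = 23.47 kt → 24 h equivalent = 23.47 × 24/12 ≈ 46.94 kt.
47 kt ≥ 30 kt ⇒ rapid intensification.

47 kt, yes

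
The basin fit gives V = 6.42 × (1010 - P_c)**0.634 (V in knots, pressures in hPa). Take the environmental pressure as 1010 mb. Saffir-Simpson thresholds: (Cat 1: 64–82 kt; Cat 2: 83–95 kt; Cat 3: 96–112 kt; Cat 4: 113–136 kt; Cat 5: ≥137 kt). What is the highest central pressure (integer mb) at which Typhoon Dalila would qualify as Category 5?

885 mb

Category 5 begins at V = 137 kt.
Required ΔP = (137/6.42)^(1/0.634) = 21.340^1.577 ≈ 124.88 mb.
P_c ≤ 1010 − 124.88 = 885.12, so the highest integer P_c is 885 mb.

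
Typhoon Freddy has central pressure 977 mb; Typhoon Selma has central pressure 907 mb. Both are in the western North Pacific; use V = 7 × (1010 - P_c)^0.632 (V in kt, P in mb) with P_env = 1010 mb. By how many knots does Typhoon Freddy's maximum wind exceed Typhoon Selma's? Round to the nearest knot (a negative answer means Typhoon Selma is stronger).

-67 kt

Typhoon Freddy: ΔP = 33; V ≈ 7 × 33^0.632 ≈ 63.80 kt.
Typhoon Selma: ΔP = 103; V ≈ 7 × 103^0.632 ≈ 130.98 kt.
Difference ≈ 63.80 − 130.98 = -67.18 → -67 kt.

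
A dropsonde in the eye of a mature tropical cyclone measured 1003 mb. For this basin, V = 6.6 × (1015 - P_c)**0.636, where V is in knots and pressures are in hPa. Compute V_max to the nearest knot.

32 kt

ΔP = 1015 − 1003 = 12 mb.
12^0.636 ≈ 4.857.
V ≈ 6.6 × 4.857 ≈ 32.1 kt.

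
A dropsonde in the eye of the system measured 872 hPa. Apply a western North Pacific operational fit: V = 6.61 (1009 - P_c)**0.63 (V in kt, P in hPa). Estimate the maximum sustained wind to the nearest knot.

147 kt

ΔP = 1009 − 872 = 137 hPa.
137^0.63 ≈ 22.189.
V ≈ 6.61 × 22.189 ≈ 146.7 kt.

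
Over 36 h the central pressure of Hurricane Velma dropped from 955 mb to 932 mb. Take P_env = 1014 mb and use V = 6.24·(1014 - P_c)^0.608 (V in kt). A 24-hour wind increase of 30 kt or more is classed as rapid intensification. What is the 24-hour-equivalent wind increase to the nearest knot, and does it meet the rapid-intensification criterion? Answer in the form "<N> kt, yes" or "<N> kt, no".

V₁: ΔP = 59, V ≈ 6.24 × 59^0.608 ≈ 74.45 kt.
V₂: ΔP = 82, V ≈ 6.24 × 82^0.608 ≈ 90.95 kt.
ΔV over 36 h = 16.50 kt → 24 h equivalent = 16.50 × 24/36 ≈ 11.00 kt.
11 kt < 30 kt ⇒ not rapid intensification.

11 kt, no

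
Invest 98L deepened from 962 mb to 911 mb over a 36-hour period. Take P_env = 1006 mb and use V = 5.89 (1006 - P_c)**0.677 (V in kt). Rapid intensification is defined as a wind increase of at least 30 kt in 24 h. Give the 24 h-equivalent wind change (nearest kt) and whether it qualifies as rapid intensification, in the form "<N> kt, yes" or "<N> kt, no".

35 kt, yes

V₁: ΔP = 44, V ≈ 5.89 × 44^0.677 ≈ 76.34 kt.
V₂: ΔP = 95, V ≈ 5.89 × 95^0.677 ≈ 128.54 kt.
ΔV over 36 h = 52.20 kt → 24 h equivalent = 52.20 × 24/36 ≈ 34.80 kt.
35 kt ≥ 30 kt ⇒ rapid intensification.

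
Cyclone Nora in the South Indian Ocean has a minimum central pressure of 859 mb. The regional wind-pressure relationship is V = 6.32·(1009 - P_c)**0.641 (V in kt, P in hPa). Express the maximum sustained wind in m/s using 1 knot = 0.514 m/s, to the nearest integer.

ΔP = 1009 − 859 = 150 mb.
V ≈ 6.32 × 150^0.641 = 6.32 × 24.824 ≈ 156.889 kt.
156.889 × 0.514 ≈ 80.64 m/s → 81 m/s.

81 m/s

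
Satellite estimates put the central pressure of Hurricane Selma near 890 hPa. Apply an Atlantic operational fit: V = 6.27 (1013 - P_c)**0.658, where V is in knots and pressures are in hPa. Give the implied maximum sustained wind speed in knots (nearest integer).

149 kt

ΔP = 1013 − 890 = 123 hPa.
123^0.658 ≈ 23.722.
V ≈ 6.27 × 23.722 ≈ 148.7 kt.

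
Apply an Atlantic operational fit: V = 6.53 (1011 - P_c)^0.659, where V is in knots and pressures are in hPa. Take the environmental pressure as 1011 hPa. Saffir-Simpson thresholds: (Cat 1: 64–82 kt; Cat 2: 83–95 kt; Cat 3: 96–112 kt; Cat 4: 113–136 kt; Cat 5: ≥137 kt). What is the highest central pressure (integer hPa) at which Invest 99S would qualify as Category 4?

Category 4 begins at V = 113 kt.
Required ΔP = (113/6.53)^(1/0.659) = 17.305^1.517 ≈ 75.66 hPa.
P_c ≤ 1011 − 75.66 = 935.34, so the highest integer P_c is 935 hPa.

935 hPa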